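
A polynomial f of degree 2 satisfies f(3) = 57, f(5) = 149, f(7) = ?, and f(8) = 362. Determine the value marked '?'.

281

The 3 known points determine the degree-2 polynomial uniquely.
Write f(n) = an^2 + bn + c. Substituting each data point gives a linear system:
  9a + 3b + c = 57
  25a + 5b + c = 149
  64a + 8b + c = 362
Solving the system yields a = 5, b = 6, c = -6.
So f(n) = 5n^2 + 6n - 6.
Then f(7) = 281.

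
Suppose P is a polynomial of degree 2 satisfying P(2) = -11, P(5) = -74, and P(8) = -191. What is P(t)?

Write P(t) = at^2 + bt + c. Substituting each data point gives a linear system:
  4a + 2b + c = -11
  25a + 5b + c = -74
  64a + 8b + c = -191
Solving the system yields a = -3, b = 0, c = 1.
So P(t) = -3t² + 1.
Check: P(5) = -74. ✓

P(t) = -3t^2 + 1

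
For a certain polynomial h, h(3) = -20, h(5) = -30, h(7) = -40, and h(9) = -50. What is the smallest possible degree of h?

1

Divided differences on the nodes 3, 5, 7, 9:
  order 0: -20  -30  -40  -50
  order 1: -5  -5  -5
  order 2: 0  0
  order 3: 0
The order-1 divided differences are all -5 (nonzero) and every higher order vanishes, so the data lies on a polynomial of degree exactly 1.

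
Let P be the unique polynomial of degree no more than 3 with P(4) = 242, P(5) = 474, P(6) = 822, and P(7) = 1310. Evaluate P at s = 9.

Forward differences of the values at s = 4, 5, 6, 7:
  P  : 242  474  822  1310
  Δ  : 232  348  488
  Δ^2: 116  140
  Δ^3: 24
The third differences are constant, confirming degree 3.
Interpolating (Newton forward form) and evaluating at s = 9 gives P(9) = 2802.

2802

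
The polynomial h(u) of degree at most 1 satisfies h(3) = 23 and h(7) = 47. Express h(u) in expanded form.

Write h(u) = au + b. Substituting each data point gives a linear system:
  3a + b = 23
  7a + b = 47
Solving the system yields a = 6, b = 5.
So h(u) = 6u + 5.
Check: h(3) = 23. ✓

h(u) = 6u + 5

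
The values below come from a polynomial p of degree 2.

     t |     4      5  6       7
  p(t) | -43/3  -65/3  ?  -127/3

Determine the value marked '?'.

On equispaced nodes a degree-2 polynomial has vanishing third forward difference, so
  - p(4) + 3·p(5) - 3·p(6) + p(7) = 0.
Substituting the known values and solving for p(6):
  -3·p(6) = 93
  p(6) = -31.

-31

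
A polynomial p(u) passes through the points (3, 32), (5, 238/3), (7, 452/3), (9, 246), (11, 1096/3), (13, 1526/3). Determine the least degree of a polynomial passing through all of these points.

Forward differences of the values at u = 3, 5, 7, 9, 11, 13:
  p  : 32  238/3  452/3  246  1096/3  1526/3
  Δ  : 142/3  214/3  286/3  358/3  430/3
  Δ^2: 24  24  24  24
  Δ^3: 0  0  0
  Δ^4: 0  0
  Δ^5: 0
The second differences are constant (24) and nonzero, while all higher differences vanish, so the minimal degree is 2.

2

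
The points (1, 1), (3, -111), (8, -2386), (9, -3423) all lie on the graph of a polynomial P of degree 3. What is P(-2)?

64

Write P(t) = at^3 + bt^2 + ct + d. Substituting each data point gives a linear system:
  a + b + c + d = 1
  27a + 9b + 3c + d = -111
  512a + 64b + 8c + d = -2386
  729a + 81b + 9c + d = -3423
Solving the system yields a = -5, b = 3, c = -3, d = 6.
So P(t) = -5t^3 + 3t^2 - 3t + 6.
Then P(-2) = 64.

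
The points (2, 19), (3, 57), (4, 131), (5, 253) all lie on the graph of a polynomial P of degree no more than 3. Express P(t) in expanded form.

P(t) = 2t^3 + 3

Using the Lagrange interpolation formula with nodes 2, 3, 4, 5:
  L_0(t) = (t - 3)(t - 4)(t - 5) / -6
  L_1(t) = (t - 2)(t - 4)(t - 5) / 2
  L_2(t) = (t - 2)(t - 3)(t - 5) / -2
  L_3(t) = (t - 2)(t - 3)(t - 4) / 6
Then P(t) = 19·L_0(t) + 57·L_1(t) + 131·L_2(t) + 253·L_3(t).
Expanding and collecting terms gives P(t) = 2t^3 + 3.
Check: P(2) = 19. ✓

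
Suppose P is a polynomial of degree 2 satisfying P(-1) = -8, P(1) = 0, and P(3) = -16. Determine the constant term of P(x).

-1

Write P(x) = ax^2 + bx + c. Substituting each data point gives a linear system:
  a - b + c = -8
  a + b + c = 0
  9a + 3b + c = -16
Solving the system yields a = -3, b = 4, c = -1.
So P(x) = -3x^2 + 4x - 1.
The constant term is -1.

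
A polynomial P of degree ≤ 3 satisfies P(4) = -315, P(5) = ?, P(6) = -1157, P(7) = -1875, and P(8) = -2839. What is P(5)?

-649

On equispaced nodes a degree-3 polynomial has vanishing fourth forward difference, so
  P(4) - 4·P(5) + 6·P(6) - 4·P(7) + P(8) = 0.
Substituting the known values and solving for P(5):
  -4·P(5) = 2596
  P(5) = -649.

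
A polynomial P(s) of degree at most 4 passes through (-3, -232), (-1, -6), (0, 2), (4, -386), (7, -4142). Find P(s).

P(s) = -2s^4 + 2s^3 - s^2 + 3s + 2

Write P(s) = as^4 + bs^3 + cs^2 + ds + e. Substituting each data point gives a linear system:
  81a - 27b + 9c - 3d + e = -232
  a - b + c - d + e = -6
  e = 2
  256a + 64b + 16c + 4d + e = -386
  2401a + 343b + 49c + 7d + e = -4142
Solving the system yields a = -2, b = 2, c = -1, d = 3, e = 2.
So P(s) = -2s^4 + 2s^3 - s^2 + 3s + 2.
Check: P(4) = -386. ✓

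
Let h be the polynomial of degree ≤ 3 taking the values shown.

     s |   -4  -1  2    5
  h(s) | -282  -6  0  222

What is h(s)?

h(s) = 3s^3 - 6s^2 - s + 2

Write h(s) = as^3 + bs^2 + cs + d. Substituting each data point gives a linear system:
  -64a + 16b - 4c + d = -282
  -a + b - c + d = -6
  8a + 4b + 2c + d = 0
  125a + 25b + 5c + d = 222
Solving the system yields a = 3, b = -6, c = -1, d = 2.
So h(s) = 3s³ - 6s² - s + 2.
Check: h(-1) = -6. ✓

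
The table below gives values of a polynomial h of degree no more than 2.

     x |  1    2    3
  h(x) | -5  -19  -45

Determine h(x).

Using the Lagrange interpolation formula with nodes 1, 2, 3:
  L_0(x) = (x - 2)(x - 3) / 2
  L_1(x) = (x - 1)(x - 3) / -1
  L_2(x) = (x - 1)(x - 2) / 2
Then h(x) = -5·L_0(x) - 19·L_1(x) - 45·L_2(x).
Expanding and collecting terms gives h(x) = -6x^2 + 4x - 3.
Check: h(3) = -45. ✓

h(x) = -6x^2 + 4x - 3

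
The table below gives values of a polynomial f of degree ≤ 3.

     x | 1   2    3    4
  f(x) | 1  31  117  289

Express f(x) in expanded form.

f(x) = 5x^3 - 2x^2 + x - 3

Write f(x) = ax^3 + bx^2 + cx + d. Substituting each data point gives a linear system:
  a + b + c + d = 1
  8a + 4b + 2c + d = 31
  27a + 9b + 3c + d = 117
  64a + 16b + 4c + d = 289
Solving the system yields a = 5, b = -2, c = 1, d = -3.
So f(x) = 5x^3 - 2x^2 + x - 3.
Check: f(1) = 1. ✓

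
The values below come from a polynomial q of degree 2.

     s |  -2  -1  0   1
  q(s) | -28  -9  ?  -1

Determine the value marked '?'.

The 3 known points determine the degree-2 polynomial uniquely.
Write q(s) = as^2 + bs + c. Substituting each data point gives a linear system:
  4a - 2b + c = -28
  a - b + c = -9
  a + b + c = -1
Solving the system yields a = -5, b = 4, c = 0.
So q(s) = -5s^2 + 4s.
Then q(0) = 0.

0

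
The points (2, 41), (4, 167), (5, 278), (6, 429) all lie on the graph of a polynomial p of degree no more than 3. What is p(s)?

Write p(s) = as^3 + bs^2 + cs + d. Substituting each data point gives a linear system:
  8a + 4b + 2c + d = 41
  64a + 16b + 4c + d = 167
  125a + 25b + 5c + d = 278
  216a + 36b + 6c + d = 429
Solving the system yields a = 1, b = 5, c = 5, d = 3.
So p(s) = s³ + 5s² + 5s + 3.
Check: p(2) = 41. ✓

p(s) = s^3 + 5s^2 + 5s + 3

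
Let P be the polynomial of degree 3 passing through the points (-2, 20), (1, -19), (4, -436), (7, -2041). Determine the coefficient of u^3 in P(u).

-5

Write P(u) = au^3 + bu^2 + cu + d. Substituting each data point gives a linear system:
  -8a + 4b - 2c + d = 20
  a + b + c + d = -19
  64a + 16b + 4c + d = -436
  343a + 49b + 7c + d = -2041
Solving the system yields a = -5, b = -6, c = -4, d = -4.
So P(u) = -5u^3 - 6u^2 - 4u - 4.
The leading coefficient is -5.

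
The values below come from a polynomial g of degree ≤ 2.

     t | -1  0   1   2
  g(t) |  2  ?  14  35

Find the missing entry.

On equispaced nodes a degree-2 polynomial has vanishing third forward difference, so
  - g(-1) + 3·g(0) - 3·g(1) + g(2) = 0.
Substituting the known values and solving for g(0):
  3·g(0) = 9
  g(0) = 3.

3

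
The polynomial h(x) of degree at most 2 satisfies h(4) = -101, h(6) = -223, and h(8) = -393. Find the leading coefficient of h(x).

-6

Write h(x) = ax^2 + bx + c. Substituting each data point gives a linear system:
  16a + 4b + c = -101
  36a + 6b + c = -223
  64a + 8b + c = -393
Solving the system yields a = -6, b = -1, c = -1.
So h(x) = -6x^2 - x - 1.
The leading coefficient is -6.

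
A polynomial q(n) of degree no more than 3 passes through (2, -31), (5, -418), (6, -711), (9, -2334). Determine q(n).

Using the Lagrange interpolation formula with nodes 2, 5, 6, 9:
  L_0(n) = (n - 5)(n - 6)(n - 9) / -84
  L_1(n) = (n - 2)(n - 6)(n - 9) / 12
  L_2(n) = (n - 2)(n - 5)(n - 9) / -12
  L_3(n) = (n - 2)(n - 5)(n - 6) / 84
Then q(n) = -31·L_0(n) - 418·L_1(n) - 711·L_2(n) - 2334·L_3(n).
Expanding and collecting terms gives q(n) = -3n^3 - 2n^2 + 2n - 3.
Check: q(5) = -418. ✓

q(n) = -3n^3 - 2n^2 + 2n - 3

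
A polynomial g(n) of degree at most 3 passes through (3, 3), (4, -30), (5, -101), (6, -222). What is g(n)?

g(n) = -2n^3 + 5n^2 + 6n - 6

Using the Lagrange interpolation formula with nodes 3, 4, 5, 6:
  L_0(n) = (n - 4)(n - 5)(n - 6) / -6
  L_1(n) = (n - 3)(n - 5)(n - 6) / 2
  L_2(n) = (n - 3)(n - 4)(n - 6) / -2
  L_3(n) = (n - 3)(n - 4)(n - 5) / 6
Then g(n) = 3·L_0(n) - 30·L_1(n) - 101·L_2(n) - 222·L_3(n).
Expanding and collecting terms gives g(n) = -2n³ + 5n² + 6n - 6.
Check: g(3) = 3. ✓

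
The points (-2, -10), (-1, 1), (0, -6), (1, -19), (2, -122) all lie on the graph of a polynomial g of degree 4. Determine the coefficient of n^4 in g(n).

-4

Write g(n) = an^4 + bn^3 + cn^2 + dn + e. Substituting each data point gives a linear system:
  16a - 8b + 4c - 2d + e = -10
  a - b + c - d + e = 1
  e = -6
  a + b + c + d + e = -19
  16a + 8b + 4c + 2d + e = -122
Solving the system yields a = -4, b = -6, c = 1, d = -4, e = -6.
So g(n) = -4n^4 - 6n^3 + n^2 - 4n - 6.
The leading coefficient is -4.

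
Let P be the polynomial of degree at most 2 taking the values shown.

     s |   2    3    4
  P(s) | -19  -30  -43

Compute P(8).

-115

Write P(s) = as^2 + bs + c. Substituting each data point gives a linear system:
  4a + 2b + c = -19
  9a + 3b + c = -30
  16a + 4b + c = -43
Solving the system yields a = -1, b = -6, c = -3.
So P(s) = -s^2 - 6s - 3.
Then P(8) = -115.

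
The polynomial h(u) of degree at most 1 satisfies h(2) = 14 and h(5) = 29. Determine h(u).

Write h(u) = au + b. Substituting each data point gives a linear system:
  2a + b = 14
  5a + b = 29
Solving the system yields a = 5, b = 4.
So h(u) = 5u + 4.
Check: h(5) = 29. ✓

h(u) = 5u + 4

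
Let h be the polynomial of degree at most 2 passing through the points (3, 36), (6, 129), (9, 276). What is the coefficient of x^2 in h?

Write h(x) = ax^2 + bx + c. Substituting each data point gives a linear system:
  9a + 3b + c = 36
  36a + 6b + c = 129
  81a + 9b + c = 276
Solving the system yields a = 3, b = 4, c = -3.
So h(x) = 3x² + 4x - 3.
The leading coefficient is 3.

3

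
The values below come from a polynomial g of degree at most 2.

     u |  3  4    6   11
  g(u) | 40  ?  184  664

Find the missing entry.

The 3 known points determine the degree-2 polynomial uniquely.
Write g(u) = au^2 + bu + c. Substituting each data point gives a linear system:
  9a + 3b + c = 40
  36a + 6b + c = 184
  121a + 11b + c = 664
Solving the system yields a = 6, b = -6, c = 4.
So g(u) = 6u² - 6u + 4.
Then g(4) = 76.

76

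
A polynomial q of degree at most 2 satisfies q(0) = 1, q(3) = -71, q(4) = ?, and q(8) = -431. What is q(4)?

The 3 known points determine the degree-2 polynomial uniquely.
Write q(u) = au^2 + bu + c. Substituting each data point gives a linear system:
  c = 1
  9a + 3b + c = -71
  64a + 8b + c = -431
Solving the system yields a = -6, b = -6, c = 1.
So q(u) = -6u^2 - 6u + 1.
Then q(4) = -119.

-119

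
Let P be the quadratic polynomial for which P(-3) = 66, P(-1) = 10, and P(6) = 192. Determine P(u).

Using the Lagrange interpolation formula with nodes -3, -1, 6:
  L_0(u) = (u + 1)(u - 6) / 18
  L_1(u) = (u + 3)(u - 6) / -14
  L_2(u) = (u + 3)(u + 1) / 63
Then P(u) = 66·L_0(u) + 10·L_1(u) + 192·L_2(u).
Expanding and collecting terms gives P(u) = 6u^2 - 4u.
Check: P(-1) = 10. ✓

P(u) = 6u^2 - 4u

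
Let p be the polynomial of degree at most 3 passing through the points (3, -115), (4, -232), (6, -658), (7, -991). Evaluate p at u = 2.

Write p(u) = au^3 + bu^2 + cu + d. Substituting each data point gives a linear system:
  27a + 9b + 3c + d = -115
  64a + 16b + 4c + d = -232
  216a + 36b + 6c + d = -658
  343a + 49b + 7c + d = -991
Solving the system yields a = -2, b = -6, c = -1, d = -4.
So p(u) = -2u³ - 6u² - u - 4.
Then p(2) = -46.

-46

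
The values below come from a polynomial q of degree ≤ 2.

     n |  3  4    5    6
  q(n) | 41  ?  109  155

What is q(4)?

On equispaced nodes a degree-2 polynomial has vanishing third forward difference, so
  - q(3) + 3·q(4) - 3·q(5) + q(6) = 0.
Substituting the known values and solving for q(4):
  3·q(4) = 213
  q(4) = 71.

71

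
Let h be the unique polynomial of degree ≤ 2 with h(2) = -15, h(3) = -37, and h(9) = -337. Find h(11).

Write h(n) = an^2 + bn + c. Substituting each data point gives a linear system:
  4a + 2b + c = -15
  9a + 3b + c = -37
  81a + 9b + c = -337
Solving the system yields a = -4, b = -2, c = 5.
So h(n) = -4n^2 - 2n + 5.
Then h(11) = -501.

-501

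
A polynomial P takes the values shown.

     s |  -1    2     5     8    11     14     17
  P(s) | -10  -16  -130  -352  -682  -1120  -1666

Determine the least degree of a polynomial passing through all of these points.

Forward differences of the values at s = -1, 2, 5, 8, 11, 14, 17:
  P  : -10  -16  -130  -352  -682  -1120  -1666
  Δ  : -6  -114  -222  -330  -438  -546
  Δ^2: -108  -108  -108  -108  -108
  Δ^3: 0  0  0  0
  Δ^4: 0  0  0
  Δ^5: 0  0
  Δ^6: 0
The second differences are constant (-108) and nonzero, while all higher differences vanish, so the minimal degree is 2.

2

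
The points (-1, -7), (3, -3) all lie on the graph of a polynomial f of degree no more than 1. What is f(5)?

Write f(s) = as + b. Substituting each data point gives a linear system:
  -a + b = -7
  3a + b = -3
Solving the system yields a = 1, b = -6.
So f(s) = s - 6.
Then f(5) = -1.

-1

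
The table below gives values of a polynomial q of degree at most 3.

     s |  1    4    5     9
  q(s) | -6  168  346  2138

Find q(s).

Write q(s) = as^3 + bs^2 + cs + d. Substituting each data point gives a linear system:
  a + b + c + d = -6
  64a + 16b + 4c + d = 168
  125a + 25b + 5c + d = 346
  729a + 81b + 9c + d = 2138
Solving the system yields a = 3, b = 0, c = -5, d = -4.
So q(s) = 3s³ - 5s - 4.
Check: q(1) = -6. ✓

q(s) = 3s^3 - 5s - 4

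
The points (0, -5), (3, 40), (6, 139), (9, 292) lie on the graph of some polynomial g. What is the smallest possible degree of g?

2

Forward differences of the values at t = 0, 3, 6, 9:
  g  : -5  40  139  292
  Δ  : 45  99  153
  Δ^2: 54  54
  Δ^3: 0
The second differences are constant (54) and nonzero, while all higher differences vanish, so the minimal degree is 2.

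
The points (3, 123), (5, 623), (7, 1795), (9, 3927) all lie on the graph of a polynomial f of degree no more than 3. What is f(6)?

Write f(x) = ax^3 + bx^2 + cx + d. Substituting each data point gives a linear system:
  27a + 9b + 3c + d = 123
  125a + 25b + 5c + d = 623
  343a + 49b + 7c + d = 1795
  729a + 81b + 9c + d = 3927
Solving the system yields a = 6, b = -6, c = 4, d = 3.
So f(x) = 6x^3 - 6x^2 + 4x + 3.
Then f(6) = 1107.

1107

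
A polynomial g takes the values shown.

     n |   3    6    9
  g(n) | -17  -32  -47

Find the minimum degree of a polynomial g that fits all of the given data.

Forward differences of the values at n = 3, 6, 9:
  g  : -17  -32  -47
  Δ  : -15  -15
  Δ^2: 0
The first differences are constant (-15) and nonzero, while all higher differences vanish, so the minimal degree is 1.

1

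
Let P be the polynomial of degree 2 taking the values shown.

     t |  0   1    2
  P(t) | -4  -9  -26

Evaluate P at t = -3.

-61

Write P(t) = at^2 + bt + c. Substituting each data point gives a linear system:
  c = -4
  a + b + c = -9
  4a + 2b + c = -26
Solving the system yields a = -6, b = 1, c = -4.
So P(t) = -6t^2 + t - 4.
Then P(-3) = -61.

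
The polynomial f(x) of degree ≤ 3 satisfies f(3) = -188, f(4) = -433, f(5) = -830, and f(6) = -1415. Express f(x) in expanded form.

Using the Lagrange interpolation formula with nodes 3, 4, 5, 6:
  L_0(x) = (x - 4)(x - 5)(x - 6) / -6
  L_1(x) = (x - 3)(x - 5)(x - 6) / 2
  L_2(x) = (x - 3)(x - 4)(x - 6) / -2
  L_3(x) = (x - 3)(x - 4)(x - 5) / 6
Then f(x) = -188·L_0(x) - 433·L_1(x) - 830·L_2(x) - 1415·L_3(x).
Expanding and collecting terms gives f(x) = -6x^3 - 4x^2 + 5x - 5.
Check: f(3) = -188. ✓

f(x) = -6x^3 - 4x^2 + 5x - 5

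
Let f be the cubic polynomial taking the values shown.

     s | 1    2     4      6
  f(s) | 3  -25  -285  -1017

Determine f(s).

f(s) = -5s^3 + s^2 + 4s + 3

Using the Lagrange interpolation formula with nodes 1, 2, 4, 6:
  L_0(s) = (s - 2)(s - 4)(s - 6) / -15
  L_1(s) = (s - 1)(s - 4)(s - 6) / 8
  L_2(s) = (s - 1)(s - 2)(s - 6) / -12
  L_3(s) = (s - 1)(s - 2)(s - 4) / 40
Then f(s) = 3·L_0(s) - 25·L_1(s) - 285·L_2(s) - 1017·L_3(s).
Expanding and collecting terms gives f(s) = -5s³ + s² + 4s + 3.
Check: f(6) = -1017. ✓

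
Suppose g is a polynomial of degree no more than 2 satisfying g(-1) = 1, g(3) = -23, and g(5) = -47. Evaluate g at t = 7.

-79

Write g(t) = at^2 + bt + c. Substituting each data point gives a linear system:
  a - b + c = 1
  9a + 3b + c = -23
  25a + 5b + c = -47
Solving the system yields a = -1, b = -4, c = -2.
So g(t) = -t^2 - 4t - 2.
Then g(7) = -79.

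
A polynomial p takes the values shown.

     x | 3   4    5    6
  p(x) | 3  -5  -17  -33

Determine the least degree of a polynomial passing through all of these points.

2

Forward differences of the values at x = 3, 4, 5, 6:
  p  : 3  -5  -17  -33
  Δ  : -8  -12  -16
  Δ^2: -4  -4
  Δ^3: 0
The second differences are constant (-4) and nonzero, while all higher differences vanish, so the minimal degree is 2.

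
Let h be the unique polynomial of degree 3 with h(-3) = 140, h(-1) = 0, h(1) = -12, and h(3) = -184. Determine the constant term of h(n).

Write h(n) = an^3 + bn^2 + cn + d. Substituting each data point gives a linear system:
  -27a + 9b - 3c + d = 140
  -a + b - c + d = 0
  a + b + c + d = -12
  27a + 9b + 3c + d = -184
Solving the system yields a = -6, b = -2, c = 0, d = -4.
So h(n) = -6n^3 - 2n^2 - 4.
The constant term is -4.

-4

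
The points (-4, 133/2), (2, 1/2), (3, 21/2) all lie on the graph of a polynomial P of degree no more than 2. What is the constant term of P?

Write P(s) = as^2 + bs + c. Substituting each data point gives a linear system:
  16a - 4b + c = 133/2
  4a + 2b + c = 1/2
  9a + 3b + c = 21/2
Solving the system yields a = 3, b = -5, c = -3/2.
So P(s) = 3s^2 - 5s - 3/2.
The constant term is -3/2.

-3/2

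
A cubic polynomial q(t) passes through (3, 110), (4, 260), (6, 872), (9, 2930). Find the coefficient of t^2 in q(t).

0

Write q(t) = at^3 + bt^2 + ct + d. Substituting each data point gives a linear system:
  27a + 9b + 3c + d = 110
  64a + 16b + 4c + d = 260
  216a + 36b + 6c + d = 872
  729a + 81b + 9c + d = 2930
Solving the system yields a = 4, b = 0, c = 2, d = -4.
So q(t) = 4t^3 + 2t - 4.
The coefficient of t^2 is 0.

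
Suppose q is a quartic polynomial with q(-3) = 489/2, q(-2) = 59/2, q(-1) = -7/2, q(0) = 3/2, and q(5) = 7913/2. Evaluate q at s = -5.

4793/2

Using the Lagrange interpolation formula with nodes -3, -2, -1, 0, 5:
  L_0(s) = (s + 2)(s + 1)s(s - 5) / 48
  L_1(s) = (s + 3)(s + 1)s(s - 5) / -14
  L_2(s) = (s + 3)(s + 2)s(s - 5) / 12
  L_3(s) = (s + 3)(s + 2)(s + 1)(s - 5) / -30
  L_4(s) = (s + 3)(s + 2)(s + 1)s / 1680
Then q(s) = 489/2·L_0(s) + 59/2·L_1(s) - 7/2·L_2(s) + 3/2·L_3(s) + 7913/2·L_4(s).
Expanding and collecting terms gives q(s) = 5s^4 + 6s^3 + 2s^2 + 6s + 3/2.
Evaluating at s = -5: q(-5) = 4793/2.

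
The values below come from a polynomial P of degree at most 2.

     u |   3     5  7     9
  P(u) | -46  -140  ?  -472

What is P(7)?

-282

On equispaced nodes a degree-2 polynomial has vanishing third forward difference, so
  - P(3) + 3·P(5) - 3·P(7) + P(9) = 0.
Substituting the known values and solving for P(7):
  -3·P(7) = 846
  P(7) = -282.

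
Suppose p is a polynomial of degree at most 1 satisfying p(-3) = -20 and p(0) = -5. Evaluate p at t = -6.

-35

Write p(t) = at + b. Substituting each data point gives a linear system:
  -3a + b = -20
  b = -5
Solving the system yields a = 5, b = -5.
So p(t) = 5t - 5.
Then p(-6) = -35.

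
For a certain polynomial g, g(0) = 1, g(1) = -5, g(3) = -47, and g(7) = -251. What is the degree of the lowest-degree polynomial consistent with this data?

2

Divided differences on the nodes 0, 1, 3, 7:
  order 0: 1  -5  -47  -251
  order 1: -6  -21  -51
  order 2: -5  -5
  order 3: 0
The order-2 divided differences are all -5 (nonzero) and every higher order vanishes, so the data lies on a polynomial of degree exactly 2.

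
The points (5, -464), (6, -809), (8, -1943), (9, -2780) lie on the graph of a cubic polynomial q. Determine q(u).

q(u) = -4u^3 + 2u^2 - 3u + 1

Using the Lagrange interpolation formula with nodes 5, 6, 8, 9:
  L_0(u) = (u - 6)(u - 8)(u - 9) / -12
  L_1(u) = (u - 5)(u - 8)(u - 9) / 6
  L_2(u) = (u - 5)(u - 6)(u - 9) / -6
  L_3(u) = (u - 5)(u - 6)(u - 8) / 12
Then q(u) = -464·L_0(u) - 809·L_1(u) - 1943·L_2(u) - 2780·L_3(u).
Expanding and collecting terms gives q(u) = -4u^3 + 2u^2 - 3u + 1.
Check: q(8) = -1943. ✓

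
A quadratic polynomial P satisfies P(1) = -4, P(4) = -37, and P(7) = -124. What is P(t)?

P(t) = -3t^2 + 4t - 5

Write P(t) = at^2 + bt + c. Substituting each data point gives a linear system:
  a + b + c = -4
  16a + 4b + c = -37
  49a + 7b + c = -124
Solving the system yields a = -3, b = 4, c = -5.
So P(t) = -3t^2 + 4t - 5.
Check: P(7) = -124. ✓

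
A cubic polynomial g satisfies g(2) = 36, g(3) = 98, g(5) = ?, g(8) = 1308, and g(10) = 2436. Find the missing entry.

366

The 4 known points determine the degree-3 polynomial uniquely.
Write g(t) = at^3 + bt^2 + ct + d. Substituting each data point gives a linear system:
  8a + 4b + 2c + d = 36
  27a + 9b + 3c + d = 98
  512a + 64b + 8c + d = 1308
  1000a + 100b + 10c + d = 2436
Solving the system yields a = 2, b = 4, c = 4, d = -4.
So g(t) = 2t^3 + 4t^2 + 4t - 4.
Then g(5) = 366.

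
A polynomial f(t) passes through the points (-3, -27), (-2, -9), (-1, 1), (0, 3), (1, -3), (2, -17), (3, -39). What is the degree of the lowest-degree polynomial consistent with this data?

2

Forward differences of the values at t = -3, -2, -1, 0, 1, 2, 3:
  f  : -27  -9  1  3  -3  -17  -39
  Δ  : 18  10  2  -6  -14  -22
  Δ^2: -8  -8  -8  -8  -8
  Δ^3: 0  0  0  0
  Δ^4: 0  0  0
  Δ^5: 0  0
  Δ^6: 0
The second differences are constant (-8) and nonzero, while all higher differences vanish, so the minimal degree is 2.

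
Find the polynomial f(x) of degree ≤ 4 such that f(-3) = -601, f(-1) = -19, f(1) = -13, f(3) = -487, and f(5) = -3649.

f(x) = -6x^4 + 2x^3 - 6x^2 + x - 4

Write f(x) = ax^4 + bx^3 + cx^2 + dx + e. Substituting each data point gives a linear system:
  81a - 27b + 9c - 3d + e = -601
  a - b + c - d + e = -19
  a + b + c + d + e = -13
  81a + 27b + 9c + 3d + e = -487
  625a + 125b + 25c + 5d + e = -3649
Solving the system yields a = -6, b = 2, c = -6, d = 1, e = -4.
So f(x) = -6x^4 + 2x^3 - 6x^2 + x - 4.
Check: f(1) = -13. ✓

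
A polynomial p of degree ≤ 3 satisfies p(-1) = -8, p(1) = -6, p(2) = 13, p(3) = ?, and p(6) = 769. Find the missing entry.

The 4 known points determine the degree-3 polynomial uniquely.
Write p(u) = au^3 + bu^2 + cu + d. Substituting each data point gives a linear system:
  -a + b - c + d = -8
  a + b + c + d = -6
  8a + 4b + 2c + d = 13
  216a + 36b + 6c + d = 769
Solving the system yields a = 4, b = -2, c = -3, d = -5.
So p(u) = 4u^3 - 2u^2 - 3u - 5.
Then p(3) = 76.

76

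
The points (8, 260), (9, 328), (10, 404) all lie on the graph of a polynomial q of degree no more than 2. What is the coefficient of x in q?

Write q(x) = ax^2 + bx + c. Substituting each data point gives a linear system:
  64a + 8b + c = 260
  81a + 9b + c = 328
  100a + 10b + c = 404
Solving the system yields a = 4, b = 0, c = 4.
So q(x) = 4x^2 + 4.
The coefficient of x is 0.

0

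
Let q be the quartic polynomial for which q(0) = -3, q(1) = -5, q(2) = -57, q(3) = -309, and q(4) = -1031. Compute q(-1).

Write q(u) = au^4 + bu^3 + cu^2 + du + e. Substituting each data point gives a linear system:
  e = -3
  a + b + c + d + e = -5
  16a + 8b + 4c + 2d + e = -57
  81a + 27b + 9c + 3d + e = -309
  256a + 64b + 16c + 4d + e = -1031
Solving the system yields a = -5, b = 5, c = -5, d = 3, e = -3.
So q(u) = -5u⁴ + 5u³ - 5u² + 3u - 3.
Then q(-1) = -21.

-21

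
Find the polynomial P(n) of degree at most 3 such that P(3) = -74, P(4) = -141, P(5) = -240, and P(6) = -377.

Write P(n) = an^3 + bn^2 + cn + d. Substituting each data point gives a linear system:
  27a + 9b + 3c + d = -74
  64a + 16b + 4c + d = -141
  125a + 25b + 5c + d = -240
  216a + 36b + 6c + d = -377
Solving the system yields a = -1, b = -4, c = -2, d = -5.
So P(n) = -n^3 - 4n^2 - 2n - 5.
Check: P(5) = -240. ✓

P(n) = -n^3 - 4n^2 - 2n - 5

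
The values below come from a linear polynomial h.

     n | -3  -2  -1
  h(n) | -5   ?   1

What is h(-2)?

The 2 known points determine the degree-1 polynomial uniquely.
Write h(n) = an + b. Substituting each data point gives a linear system:
  -3a + b = -5
  -a + b = 1
Solving the system yields a = 3, b = 4.
So h(n) = 3n + 4.
Then h(-2) = -2.

-2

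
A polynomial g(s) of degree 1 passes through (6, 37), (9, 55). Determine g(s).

g(s) = 6s + 1

Using the Lagrange interpolation formula with nodes 6, 9:
  L_0(s) = (s - 9) / -3
  L_1(s) = (s - 6) / 3
Then g(s) = 37·L_0(s) + 55·L_1(s).
Expanding and collecting terms gives g(s) = 6s + 1.
Check: g(6) = 37. ✓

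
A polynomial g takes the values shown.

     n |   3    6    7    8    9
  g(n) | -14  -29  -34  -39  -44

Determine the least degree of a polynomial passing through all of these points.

Divided differences on the nodes 3, 6, 7, 8, 9:
  order 0: -14  -29  -34  -39  -44
  order 1: -5  -5  -5  -5
  order 2: 0  0  0
  order 3: 0  0
  order 4: 0
The order-1 divided differences are all -5 (nonzero) and every higher order vanishes, so the data lies on a polynomial of degree exactly 1.

1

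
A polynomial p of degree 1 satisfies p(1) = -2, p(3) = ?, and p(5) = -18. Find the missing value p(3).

On equispaced nodes a degree-1 polynomial has vanishing second forward difference, so
  p(1) - 2·p(3) + p(5) = 0.
Substituting the known values and solving for p(3):
  -2·p(3) = 20
  p(3) = -10.

-10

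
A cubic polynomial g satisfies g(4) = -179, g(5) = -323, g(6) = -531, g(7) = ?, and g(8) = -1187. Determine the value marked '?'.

The 4 known points determine the degree-3 polynomial uniquely.
Write g(t) = at^3 + bt^2 + ct + d. Substituting each data point gives a linear system:
  64a + 16b + 4c + d = -179
  125a + 25b + 5c + d = -323
  216a + 36b + 6c + d = -531
  512a + 64b + 8c + d = -1187
Solving the system yields a = -2, b = -2, c = -4, d = -3.
So g(t) = -2t³ - 2t² - 4t - 3.
Then g(7) = -815.

-815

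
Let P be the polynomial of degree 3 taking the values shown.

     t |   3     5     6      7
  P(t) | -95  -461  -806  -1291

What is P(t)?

Using the Lagrange interpolation formula with nodes 3, 5, 6, 7:
  L_0(t) = (t - 5)(t - 6)(t - 7) / -24
  L_1(t) = (t - 3)(t - 6)(t - 7) / 4
  L_2(t) = (t - 3)(t - 5)(t - 7) / -3
  L_3(t) = (t - 3)(t - 5)(t - 6) / 8
Then P(t) = -95·L_0(t) - 461·L_1(t) - 806·L_2(t) - 1291·L_3(t).
Expanding and collecting terms gives P(t) = -4t^3 + 2t^2 - 3t + 4.
Check: P(3) = -95. ✓

P(t) = -4t^3 + 2t^2 - 3t + 4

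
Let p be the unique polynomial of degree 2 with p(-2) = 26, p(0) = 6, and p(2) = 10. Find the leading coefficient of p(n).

Write p(n) = an^2 + bn + c. Substituting each data point gives a linear system:
  4a - 2b + c = 26
  c = 6
  4a + 2b + c = 10
Solving the system yields a = 3, b = -4, c = 6.
So p(n) = 3n^2 - 4n + 6.
The leading coefficient is 3.

3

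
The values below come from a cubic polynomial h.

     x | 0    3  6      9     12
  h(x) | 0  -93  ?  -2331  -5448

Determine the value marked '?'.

-708

On equispaced nodes a degree-3 polynomial has vanishing fourth forward difference, so
  h(0) - 4·h(3) + 6·h(6) - 4·h(9) + h(12) = 0.
Substituting the known values and solving for h(6):
  6·h(6) = -4248
  h(6) = -708.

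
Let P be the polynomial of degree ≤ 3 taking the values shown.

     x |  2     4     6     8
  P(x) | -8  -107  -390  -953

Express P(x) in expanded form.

Write P(x) = ax^3 + bx^2 + cx + d. Substituting each data point gives a linear system:
  8a + 4b + 2c + d = -8
  64a + 16b + 4c + d = -107
  216a + 36b + 6c + d = -390
  512a + 64b + 8c + d = -953
Solving the system yields a = -2, b = 1, c = 1/2, d = 3.
So P(x) = -2x³ + x² + (1/2)x + 3.
Check: P(4) = -107. ✓

P(x) = -2x^3 + x^2 + (1/2)x + 3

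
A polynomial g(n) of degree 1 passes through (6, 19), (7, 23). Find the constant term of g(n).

-5

Write g(n) = an + b. Substituting each data point gives a linear system:
  6a + b = 19
  7a + b = 23
Solving the system yields a = 4, b = -5.
So g(n) = 4n - 5.
The constant term is -5.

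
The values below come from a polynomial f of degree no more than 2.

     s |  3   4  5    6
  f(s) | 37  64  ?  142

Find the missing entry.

The 3 known points determine the degree-2 polynomial uniquely.
Write f(s) = as^2 + bs + c. Substituting each data point gives a linear system:
  9a + 3b + c = 37
  16a + 4b + c = 64
  36a + 6b + c = 142
Solving the system yields a = 4, b = -1, c = 4.
So f(s) = 4s² - s + 4.
Then f(5) = 99.

99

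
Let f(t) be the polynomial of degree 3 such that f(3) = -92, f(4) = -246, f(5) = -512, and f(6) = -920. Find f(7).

Write f(t) = at^3 + bt^2 + ct + d. Substituting each data point gives a linear system:
  27a + 9b + 3c + d = -92
  64a + 16b + 4c + d = -246
  125a + 25b + 5c + d = -512
  216a + 36b + 6c + d = -920
Solving the system yields a = -5, b = 4, c = 3, d = -2.
So f(t) = -5t³ + 4t² + 3t - 2.
Then f(7) = -1500.

-1500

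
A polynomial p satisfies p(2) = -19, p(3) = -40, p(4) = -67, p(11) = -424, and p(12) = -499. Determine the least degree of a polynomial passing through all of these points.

2

Divided differences on the nodes 2, 3, 4, 11, 12:
  order 0: -19  -40  -67  -424  -499
  order 1: -21  -27  -51  -75
  order 2: -3  -3  -3
  order 3: 0  0
  order 4: 0
The order-2 divided differences are all -3 (nonzero) and every higher order vanishes, so the data lies on a polynomial of degree exactly 2.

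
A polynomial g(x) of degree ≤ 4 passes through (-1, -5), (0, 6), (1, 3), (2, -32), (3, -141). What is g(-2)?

Write g(x) = ax^4 + bx^3 + cx^2 + dx + e. Substituting each data point gives a linear system:
  a - b + c - d + e = -5
  e = 6
  a + b + c + d + e = 3
  16a + 8b + 4c + 2d + e = -32
  81a + 27b + 9c + 3d + e = -141
Solving the system yields a = -1, b = -1, c = -6, d = 5, e = 6.
So g(x) = -x^4 - x^3 - 6x^2 + 5x + 6.
Then g(-2) = -36.

-36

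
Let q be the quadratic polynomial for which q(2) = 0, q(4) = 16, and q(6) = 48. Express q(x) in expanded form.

q(x) = 2x^2 - 4x

Write q(x) = ax^2 + bx + c. Substituting each data point gives a linear system:
  4a + 2b + c = 0
  16a + 4b + c = 16
  36a + 6b + c = 48
Solving the system yields a = 2, b = -4, c = 0.
So q(x) = 2x² - 4x.
Check: q(4) = 16. ✓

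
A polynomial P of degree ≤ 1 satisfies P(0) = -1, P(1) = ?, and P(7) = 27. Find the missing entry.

3

The 2 known points determine the degree-1 polynomial uniquely.
Write P(s) = as + b. Substituting each data point gives a linear system:
  b = -1
  7a + b = 27
Solving the system yields a = 4, b = -1.
So P(s) = 4s - 1.
Then P(1) = 3.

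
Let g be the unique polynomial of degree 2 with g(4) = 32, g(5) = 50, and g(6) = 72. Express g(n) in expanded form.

Using the Lagrange interpolation formula with nodes 4, 5, 6:
  L_0(n) = (n - 5)(n - 6) / 2
  L_1(n) = (n - 4)(n - 6) / -1
  L_2(n) = (n - 4)(n - 5) / 2
Then g(n) = 32·L_0(n) + 50·L_1(n) + 72·L_2(n).
Expanding and collecting terms gives g(n) = 2n^2.
Check: g(5) = 50. ✓

g(n) = 2n^2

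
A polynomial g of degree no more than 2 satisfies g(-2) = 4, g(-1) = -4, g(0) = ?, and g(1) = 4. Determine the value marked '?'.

-4

The 3 known points determine the degree-2 polynomial uniquely.
Write g(x) = ax^2 + bx + c. Substituting each data point gives a linear system:
  4a - 2b + c = 4
  a - b + c = -4
  a + b + c = 4
Solving the system yields a = 4, b = 4, c = -4.
So g(x) = 4x^2 + 4x - 4.
Then g(0) = -4.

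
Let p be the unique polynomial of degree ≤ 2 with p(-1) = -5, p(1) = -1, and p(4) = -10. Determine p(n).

p(n) = -n^2 + 2n - 2

Write p(n) = an^2 + bn + c. Substituting each data point gives a linear system:
  a - b + c = -5
  a + b + c = -1
  16a + 4b + c = -10
Solving the system yields a = -1, b = 2, c = -2.
So p(n) = -n^2 + 2n - 2.
Check: p(1) = -1. ✓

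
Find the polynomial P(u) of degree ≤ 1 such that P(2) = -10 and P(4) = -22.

P(u) = -6u + 2

Write P(u) = au + b. Substituting each data point gives a linear system:
  2a + b = -10
  4a + b = -22
Solving the system yields a = -6, b = 2.
So P(u) = -6u + 2.
Check: P(2) = -10. ✓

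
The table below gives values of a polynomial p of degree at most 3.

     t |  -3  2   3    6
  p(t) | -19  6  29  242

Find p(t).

p(t) = t^3 + t^2 - t - 4

Write p(t) = at^3 + bt^2 + ct + d. Substituting each data point gives a linear system:
  -27a + 9b - 3c + d = -19
  8a + 4b + 2c + d = 6
  27a + 9b + 3c + d = 29
  216a + 36b + 6c + d = 242
Solving the system yields a = 1, b = 1, c = -1, d = -4.
So p(t) = t^3 + t^2 - t - 4.
Check: p(-3) = -19. ✓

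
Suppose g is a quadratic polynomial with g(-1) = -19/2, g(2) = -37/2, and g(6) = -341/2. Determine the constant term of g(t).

-5/2

Write g(t) = at^2 + bt + c. Substituting each data point gives a linear system:
  a - b + c = -19/2
  4a + 2b + c = -37/2
  36a + 6b + c = -341/2
Solving the system yields a = -5, b = 2, c = -5/2.
So g(t) = -5t² + 2t - 5/2.
The constant term is -5/2.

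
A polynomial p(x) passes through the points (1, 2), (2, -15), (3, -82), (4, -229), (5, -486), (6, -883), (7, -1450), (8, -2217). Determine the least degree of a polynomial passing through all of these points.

Forward differences of the values at x = 1, 2, 3, 4, 5, 6, 7, 8:
  p  : 2  -15  -82  -229  -486  -883  -1450  -2217
  Δ  : -17  -67  -147  -257  -397  -567  -767
  Δ^2: -50  -80  -110  -140  -170  -200
  Δ^3: -30  -30  -30  -30  -30
  Δ^4: 0  0  0  0
  Δ^5: 0  0  0
  Δ^6: 0  0
  Δ^7: 0
The third differences are constant (-30) and nonzero, while all higher differences vanish, so the minimal degree is 3.

3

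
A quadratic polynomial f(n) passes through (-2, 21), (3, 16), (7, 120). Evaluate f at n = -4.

65

Using the Lagrange interpolation formula with nodes -2, 3, 7:
  L_0(n) = (n - 3)(n - 7) / 45
  L_1(n) = (n + 2)(n - 7) / -20
  L_2(n) = (n + 2)(n - 3) / 36
Then f(n) = 21·L_0(n) + 16·L_1(n) + 120·L_2(n).
Expanding and collecting terms gives f(n) = 3n^2 - 4n + 1.
Evaluating at n = -4: f(-4) = 65.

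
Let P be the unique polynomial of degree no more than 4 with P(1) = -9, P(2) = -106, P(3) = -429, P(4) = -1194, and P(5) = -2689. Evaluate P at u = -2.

Write P(u) = au^4 + bu^3 + cu^2 + du + e. Substituting each data point gives a linear system:
  a + b + c + d + e = -9
  16a + 8b + 4c + 2d + e = -106
  81a + 27b + 9c + 3d + e = -429
  256a + 64b + 16c + 4d + e = -1194
  625a + 125b + 25c + 5d + e = -2689
Solving the system yields a = -3, b = -6, c = -2, d = -4, e = 6.
So P(u) = -3u^4 - 6u^3 - 2u^2 - 4u + 6.
Then P(-2) = 6.

6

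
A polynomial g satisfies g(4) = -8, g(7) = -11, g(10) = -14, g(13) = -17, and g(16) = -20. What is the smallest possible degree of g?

Forward differences of the values at x = 4, 7, 10, 13, 16:
  g  : -8  -11  -14  -17  -20
  Δ  : -3  -3  -3  -3
  Δ^2: 0  0  0
  Δ^3: 0  0
  Δ^4: 0
The first differences are constant (-3) and nonzero, while all higher differences vanish, so the minimal degree is 1.

1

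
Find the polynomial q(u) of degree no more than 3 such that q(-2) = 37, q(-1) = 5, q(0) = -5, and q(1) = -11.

Write q(u) = au^3 + bu^2 + cu + d. Substituting each data point gives a linear system:
  -8a + 4b - 2c + d = 37
  -a + b - c + d = 5
  d = -5
  a + b + c + d = -11
Solving the system yields a = -3, b = 2, c = -5, d = -5.
So q(u) = -3u^3 + 2u^2 - 5u - 5.
Check: q(-2) = 37. ✓

q(u) = -3u^3 + 2u^2 - 5u - 5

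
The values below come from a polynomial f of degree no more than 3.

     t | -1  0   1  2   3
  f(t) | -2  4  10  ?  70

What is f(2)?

The 4 known points determine the degree-3 polynomial uniquely.
Write f(t) = at^3 + bt^2 + ct + d. Substituting each data point gives a linear system:
  -a + b - c + d = -2
  d = 4
  a + b + c + d = 10
  27a + 9b + 3c + d = 70
Solving the system yields a = 2, b = 0, c = 4, d = 4.
So f(t) = 2t^3 + 4t + 4.
Then f(2) = 28.

28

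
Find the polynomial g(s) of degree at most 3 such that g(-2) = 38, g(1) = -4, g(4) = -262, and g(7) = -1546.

g(s) = -5s^3 + 3s^2 + 4s - 6

Write g(s) = as^3 + bs^2 + cs + d. Substituting each data point gives a linear system:
  -8a + 4b - 2c + d = 38
  a + b + c + d = -4
  64a + 16b + 4c + d = -262
  343a + 49b + 7c + d = -1546
Solving the system yields a = -5, b = 3, c = 4, d = -6.
So g(s) = -5s^3 + 3s^2 + 4s - 6.
Check: g(-2) = 38. ✓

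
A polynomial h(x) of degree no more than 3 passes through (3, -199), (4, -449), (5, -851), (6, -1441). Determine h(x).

Using the Lagrange interpolation formula with nodes 3, 4, 5, 6:
  L_0(x) = (x - 4)(x - 5)(x - 6) / -6
  L_1(x) = (x - 3)(x - 5)(x - 6) / 2
  L_2(x) = (x - 3)(x - 4)(x - 6) / -2
  L_3(x) = (x - 3)(x - 4)(x - 5) / 6
Then h(x) = -199·L_0(x) - 449·L_1(x) - 851·L_2(x) - 1441·L_3(x).
Expanding and collecting terms gives h(x) = -6x^3 - 4x^2 - 1.
Check: h(3) = -199. ✓

h(x) = -6x^3 - 4x^2 - 1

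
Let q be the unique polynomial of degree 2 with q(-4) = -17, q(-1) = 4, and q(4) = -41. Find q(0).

Using the Lagrange interpolation formula with nodes -4, -1, 4:
  L_0(t) = (t + 1)(t - 4) / 24
  L_1(t) = (t + 4)(t - 4) / -15
  L_2(t) = (t + 4)(t + 1) / 40
Then q(t) = -17·L_0(t) + 4·L_1(t) - 41·L_2(t).
Expanding and collecting terms gives q(t) = -2t² - 3t + 3.
Evaluating at t = 0: q(0) = 3.

3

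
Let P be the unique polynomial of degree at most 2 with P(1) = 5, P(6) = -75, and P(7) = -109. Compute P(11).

-305

Using the Lagrange interpolation formula with nodes 1, 6, 7:
  L_0(n) = (n - 6)(n - 7) / 30
  L_1(n) = (n - 1)(n - 7) / -5
  L_2(n) = (n - 1)(n - 6) / 6
Then P(n) = 5·L_0(n) - 75·L_1(n) - 109·L_2(n).
Expanding and collecting terms gives P(n) = -3n² + 5n + 3.
Evaluating at n = 11: P(11) = -305.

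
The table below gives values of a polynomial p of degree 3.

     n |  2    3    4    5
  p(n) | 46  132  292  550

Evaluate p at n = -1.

-8

Using the Lagrange interpolation formula with nodes 2, 3, 4, 5:
  L_0(n) = (n - 3)(n - 4)(n - 5) / -6
  L_1(n) = (n - 2)(n - 4)(n - 5) / 2
  L_2(n) = (n - 2)(n - 3)(n - 5) / -2
  L_3(n) = (n - 2)(n - 3)(n - 4) / 6
Then p(n) = 46·L_0(n) + 132·L_1(n) + 292·L_2(n) + 550·L_3(n).
Expanding and collecting terms gives p(n) = 4n^3 + n^2 + 5n.
Evaluating at n = -1: p(-1) = -8.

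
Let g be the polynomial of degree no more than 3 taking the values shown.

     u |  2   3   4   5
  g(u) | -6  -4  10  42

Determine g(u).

Using the Lagrange interpolation formula with nodes 2, 3, 4, 5:
  L_0(u) = (u - 3)(u - 4)(u - 5) / -6
  L_1(u) = (u - 2)(u - 4)(u - 5) / 2
  L_2(u) = (u - 2)(u - 3)(u - 5) / -2
  L_3(u) = (u - 2)(u - 3)(u - 4) / 6
Then g(u) = -6·L_0(u) - 4·L_1(u) + 10·L_2(u) + 42·L_3(u).
Expanding and collecting terms gives g(u) = u^3 - 3u^2 - 2u + 2.
Check: g(4) = 10. ✓

g(u) = u^3 - 3u^2 - 2u + 2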